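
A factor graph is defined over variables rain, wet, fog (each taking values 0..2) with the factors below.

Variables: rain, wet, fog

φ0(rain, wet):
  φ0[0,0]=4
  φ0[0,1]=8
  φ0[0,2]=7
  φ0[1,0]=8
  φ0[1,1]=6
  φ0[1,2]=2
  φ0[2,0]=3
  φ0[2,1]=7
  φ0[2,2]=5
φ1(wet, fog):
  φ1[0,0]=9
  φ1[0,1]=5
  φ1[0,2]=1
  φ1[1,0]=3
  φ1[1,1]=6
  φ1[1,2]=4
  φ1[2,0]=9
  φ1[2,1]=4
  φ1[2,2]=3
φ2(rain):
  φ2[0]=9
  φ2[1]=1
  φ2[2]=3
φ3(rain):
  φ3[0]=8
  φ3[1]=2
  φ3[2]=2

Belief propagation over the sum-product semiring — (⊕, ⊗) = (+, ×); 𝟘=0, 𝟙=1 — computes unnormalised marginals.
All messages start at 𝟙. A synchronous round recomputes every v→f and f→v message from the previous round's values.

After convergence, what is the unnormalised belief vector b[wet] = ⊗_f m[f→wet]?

b[wet] = [4830, 8190, 8608]

init: all messages = 𝟙 over 3 values
r1 m[φ0→rain] = [19, 16, 15]
r1 m[φ0→wet] = [15, 21, 14]
r1 m[φ1→wet] = [15, 13, 16]
r1 m[φ1→fog] = [21, 15, 8]
r1 m[φ2→rain] = [9, 1, 3]
r1 m[φ3→rain] = [8, 2, 2]
r1 m[rain→φ0] = [1, 1, 1]
r1 m[rain→φ2] = [1, 1, 1]
r1 m[rain→φ3] = [1, 1, 1]
r1 m[wet→φ0] = [1, 1, 1]
r1 m[wet→φ1] = [1, 1, 1]
r1 m[fog→φ1] = [1, 1, 1]
r2 m[φ0→rain] = [19, 16, 15]
r2 m[φ0→wet] = [15, 21, 14]
r2 m[φ1→wet] = [15, 13, 16]
r2 m[φ1→fog] = [21, 15, 8]
r2 m[φ2→rain] = [9, 1, 3]
r2 m[φ3→rain] = [8, 2, 2]
r2 m[rain→φ0] = [72, 2, 6]
r2 m[rain→φ2] = [152, 32, 30]
r2 m[rain→φ3] = [171, 16, 45]
r2 m[wet→φ0] = [15, 13, 16]
r2 m[wet→φ1] = [15, 21, 14]
r2 m[fog→φ1] = [1, 1, 1]
r3 m[φ0→rain] = [276, 230, 216]
r3 m[φ0→wet] = [322, 630, 538]
r3 m[φ1→wet] = [15, 13, 16]
r3 m[φ1→fog] = [324, 257, 141]
r3 m[φ2→rain] = [9, 1, 3]
r3 m[φ3→rain] = [8, 2, 2]
r3 m[rain→φ0] = [72, 2, 6]
r3 m[rain→φ2] = [152, 32, 30]
r3 m[rain→φ3] = [171, 16, 45]
r3 m[wet→φ0] = [15, 13, 16]
r3 m[wet→φ1] = [15, 21, 14]
r3 m[fog→φ1] = [1, 1, 1]
r4 m[φ0→rain] = [276, 230, 216]
r4 m[φ0→wet] = [322, 630, 538]
r4 m[φ1→wet] = [15, 13, 16]
r4 m[φ1→fog] = [324, 257, 141]
r4 m[φ2→rain] = [9, 1, 3]
r4 m[φ3→rain] = [8, 2, 2]
r4 m[rain→φ0] = [72, 2, 6]
r4 m[rain→φ2] = [2208, 460, 432]
r4 m[rain→φ3] = [2484, 230, 648]
r4 m[wet→φ0] = [15, 13, 16]
r4 m[wet→φ1] = [322, 630, 538]
r4 m[fog→φ1] = [1, 1, 1]
r5 m[φ0→rain] = [276, 230, 216]
r5 m[φ0→wet] = [322, 630, 538]
r5 m[φ1→wet] = [15, 13, 16]
r5 m[φ1→fog] = [9630, 7542, 4456]
r5 m[φ2→rain] = [9, 1, 3]
r5 m[φ3→rain] = [8, 2, 2]
r5 m[rain→φ0] = [72, 2, 6]
r5 m[rain→φ2] = [2208, 460, 432]
r5 m[rain→φ3] = [2484, 230, 648]
r5 m[wet→φ0] = [15, 13, 16]
r5 m[wet→φ1] = [322, 630, 538]
r5 m[fog→φ1] = [1, 1, 1]
r6 m[φ0→rain] = [276, 230, 216]
r6 m[φ0→wet] = [322, 630, 538]
r6 m[φ1→wet] = [15, 13, 16]
r6 m[φ1→fog] = [9630, 7542, 4456]
r6 m[φ2→rain] = [9, 1, 3]
r6 m[φ3→rain] = [8, 2, 2]
r6 m[rain→φ0] = [72, 2, 6]
r6 m[rain→φ2] = [2208, 460, 432]
r6 m[rain→φ3] = [2484, 230, 648]
r6 m[wet→φ0] = [15, 13, 16]
r6 m[wet→φ1] = [322, 630, 538]
r6 m[fog→φ1] = [1, 1, 1]
fixed point reached at round 6
b[wet] = ⊗ incoming = [4830, 8190, 8608]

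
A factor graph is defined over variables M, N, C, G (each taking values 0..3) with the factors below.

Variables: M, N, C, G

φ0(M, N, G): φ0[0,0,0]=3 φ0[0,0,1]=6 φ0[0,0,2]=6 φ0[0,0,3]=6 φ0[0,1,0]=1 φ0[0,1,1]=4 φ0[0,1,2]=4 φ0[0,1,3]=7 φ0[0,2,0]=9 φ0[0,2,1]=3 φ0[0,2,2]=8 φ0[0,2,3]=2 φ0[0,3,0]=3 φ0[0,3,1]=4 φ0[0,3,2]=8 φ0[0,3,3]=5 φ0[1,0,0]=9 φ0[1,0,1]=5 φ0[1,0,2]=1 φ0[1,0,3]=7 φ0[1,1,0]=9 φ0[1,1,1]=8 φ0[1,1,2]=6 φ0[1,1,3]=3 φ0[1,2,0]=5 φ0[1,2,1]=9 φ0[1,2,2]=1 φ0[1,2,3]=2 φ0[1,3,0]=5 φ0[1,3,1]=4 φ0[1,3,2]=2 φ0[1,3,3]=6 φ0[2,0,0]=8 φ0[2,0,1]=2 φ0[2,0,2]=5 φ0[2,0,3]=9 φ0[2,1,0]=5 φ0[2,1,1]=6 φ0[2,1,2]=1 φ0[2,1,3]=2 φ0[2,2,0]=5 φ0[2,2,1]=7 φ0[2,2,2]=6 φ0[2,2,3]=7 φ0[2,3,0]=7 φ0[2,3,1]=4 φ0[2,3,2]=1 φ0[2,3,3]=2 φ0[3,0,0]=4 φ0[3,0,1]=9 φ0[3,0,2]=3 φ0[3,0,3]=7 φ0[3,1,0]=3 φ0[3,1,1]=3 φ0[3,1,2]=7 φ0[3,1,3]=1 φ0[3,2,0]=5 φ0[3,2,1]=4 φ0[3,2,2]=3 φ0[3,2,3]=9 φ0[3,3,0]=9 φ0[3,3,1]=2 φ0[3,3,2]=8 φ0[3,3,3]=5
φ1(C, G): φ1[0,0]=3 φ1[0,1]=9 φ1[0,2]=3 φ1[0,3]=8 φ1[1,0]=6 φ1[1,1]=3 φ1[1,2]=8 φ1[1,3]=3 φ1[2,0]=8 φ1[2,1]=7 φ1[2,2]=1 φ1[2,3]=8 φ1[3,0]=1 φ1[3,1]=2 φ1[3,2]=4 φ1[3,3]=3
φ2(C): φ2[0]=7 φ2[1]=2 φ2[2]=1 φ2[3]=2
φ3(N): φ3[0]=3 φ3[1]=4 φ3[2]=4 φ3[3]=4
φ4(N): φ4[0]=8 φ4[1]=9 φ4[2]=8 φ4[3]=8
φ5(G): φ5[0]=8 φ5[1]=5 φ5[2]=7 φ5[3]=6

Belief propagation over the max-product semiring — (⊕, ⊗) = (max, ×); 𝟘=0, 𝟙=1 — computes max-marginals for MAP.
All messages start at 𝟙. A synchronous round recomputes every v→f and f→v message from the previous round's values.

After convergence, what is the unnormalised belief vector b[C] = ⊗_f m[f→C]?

init: all messages = 𝟙 over 4 values
r1 m[φ0→M] = [9, 9, 9, 9]
r1 m[φ0→N] = [9, 9, 9, 9]
r1 m[φ0→G] = [9, 9, 8, 9]
r1 m[φ1→C] = [9, 8, 8, 4]
r1 m[φ1→G] = [8, 9, 8, 8]
r1 m[φ2→C] = [7, 2, 1, 2]
r1 m[φ3→N] = [3, 4, 4, 4]
r1 m[φ4→N] = [8, 9, 8, 8]
r1 m[φ5→G] = [8, 5, 7, 6]
r1 m[M→φ0] = [1, 1, 1, 1]
r1 m[N→φ0] = [1, 1, 1, 1]
r1 m[N→φ3] = [1, 1, 1, 1]
r1 m[N→φ4] = [1, 1, 1, 1]
r1 m[C→φ1] = [1, 1, 1, 1]
r1 m[C→φ2] = [1, 1, 1, 1]
r1 m[G→φ0] = [1, 1, 1, 1]
r1 m[G→φ1] = [1, 1, 1, 1]
r1 m[G→φ5] = [1, 1, 1, 1]
r2 m[φ0→M] = [9, 9, 9, 9]
r2 m[φ0→N] = [9, 9, 9, 9]
r2 m[φ0→G] = [9, 9, 8, 9]
r2 m[φ1→C] = [9, 8, 8, 4]
r2 m[φ1→G] = [8, 9, 8, 8]
r2 m[φ2→C] = [7, 2, 1, 2]
r2 m[φ3→N] = [3, 4, 4, 4]
r2 m[φ4→N] = [8, 9, 8, 8]
r2 m[φ5→G] = [8, 5, 7, 6]
r2 m[M→φ0] = [1, 1, 1, 1]
r2 m[N→φ0] = [24, 36, 32, 32]
r2 m[N→φ3] = [72, 81, 72, 72]
r2 m[N→φ4] = [27, 36, 36, 36]
r2 m[C→φ1] = [7, 2, 1, 2]
r2 m[C→φ2] = [9, 8, 8, 4]
r2 m[G→φ0] = [64, 45, 56, 48]
r2 m[G→φ1] = [72, 45, 56, 54]
r2 m[G→φ5] = [72, 81, 64, 72]
r3 m[φ0→M] = [18432, 20736, 14336, 18432]
r3 m[φ0→N] = [576, 576, 576, 576]
r3 m[φ0→G] = [324, 288, 256, 288]
r3 m[φ1→C] = [432, 448, 576, 224]
r3 m[φ1→G] = [21, 63, 21, 56]
r3 m[φ2→C] = [7, 2, 1, 2]
r3 m[φ3→N] = [3, 4, 4, 4]
r3 m[φ4→N] = [8, 9, 8, 8]
r3 m[φ5→G] = [8, 5, 7, 6]
r3 m[M→φ0] = [1, 1, 1, 1]
r3 m[N→φ0] = [24, 36, 32, 32]
r3 m[N→φ3] = [72, 81, 72, 72]
r3 m[N→φ4] = [27, 36, 36, 36]
r3 m[C→φ1] = [7, 2, 1, 2]
r3 m[C→φ2] = [9, 8, 8, 4]
r3 m[G→φ0] = [64, 45, 56, 48]
r3 m[G→φ1] = [72, 45, 56, 54]
r3 m[G→φ5] = [72, 81, 64, 72]
r4 m[φ0→M] = [18432, 20736, 14336, 18432]
r4 m[φ0→N] = [576, 576, 576, 576]
r4 m[φ0→G] = [324, 288, 256, 288]
r4 m[φ1→C] = [432, 448, 576, 224]
r4 m[φ1→G] = [21, 63, 21, 56]
r4 m[φ2→C] = [7, 2, 1, 2]
r4 m[φ3→N] = [3, 4, 4, 4]
r4 m[φ4→N] = [8, 9, 8, 8]
r4 m[φ5→G] = [8, 5, 7, 6]
r4 m[M→φ0] = [1, 1, 1, 1]
r4 m[N→φ0] = [24, 36, 32, 32]
r4 m[N→φ3] = [4608, 5184, 4608, 4608]
r4 m[N→φ4] = [1728, 2304, 2304, 2304]
r4 m[C→φ1] = [7, 2, 1, 2]
r4 m[C→φ2] = [432, 448, 576, 224]
r4 m[G→φ0] = [168, 315, 147, 336]
r4 m[G→φ1] = [2592, 1440, 1792, 1728]
r4 m[G→φ5] = [6804, 18144, 5376, 16128]
r5 m[φ0→M] = [84672, 90720, 75264, 96768]
r5 m[φ0→N] = [3024, 2520, 3024, 2016]
r5 m[φ0→G] = [324, 288, 256, 288]
r5 m[φ1→C] = [13824, 15552, 20736, 7168]
r5 m[φ1→G] = [21, 63, 21, 56]
r5 m[φ2→C] = [7, 2, 1, 2]
r5 m[φ3→N] = [3, 4, 4, 4]
r5 m[φ4→N] = [8, 9, 8, 8]
r5 m[φ5→G] = [8, 5, 7, 6]
r5 m[M→φ0] = [1, 1, 1, 1]
r5 m[N→φ0] = [24, 36, 32, 32]
r5 m[N→φ3] = [4608, 5184, 4608, 4608]
r5 m[N→φ4] = [1728, 2304, 2304, 2304]
r5 m[C→φ1] = [7, 2, 1, 2]
r5 m[C→φ2] = [432, 448, 576, 224]
r5 m[G→φ0] = [168, 315, 147, 336]
r5 m[G→φ1] = [2592, 1440, 1792, 1728]
r5 m[G→φ5] = [6804, 18144, 5376, 16128]
r6 m[φ0→M] = [84672, 90720, 75264, 96768]
r6 m[φ0→N] = [3024, 2520, 3024, 2016]
r6 m[φ0→G] = [324, 288, 256, 288]
r6 m[φ1→C] = [13824, 15552, 20736, 7168]
r6 m[φ1→G] = [21, 63, 21, 56]
r6 m[φ2→C] = [7, 2, 1, 2]
r6 m[φ3→N] = [3, 4, 4, 4]
r6 m[φ4→N] = [8, 9, 8, 8]
r6 m[φ5→G] = [8, 5, 7, 6]
r6 m[M→φ0] = [1, 1, 1, 1]
r6 m[N→φ0] = [24, 36, 32, 32]
r6 m[N→φ3] = [24192, 22680, 24192, 16128]
r6 m[N→φ4] = [9072, 10080, 12096, 8064]
r6 m[C→φ1] = [7, 2, 1, 2]
r6 m[C→φ2] = [13824, 15552, 20736, 7168]
r6 m[G→φ0] = [168, 315, 147, 336]
r6 m[G→φ1] = [2592, 1440, 1792, 1728]
r6 m[G→φ5] = [6804, 18144, 5376, 16128]
r7 m[φ0→M] = [84672, 90720, 75264, 96768]
r7 m[φ0→N] = [3024, 2520, 3024, 2016]
r7 m[φ0→G] = [324, 288, 256, 288]
r7 m[φ1→C] = [13824, 15552, 20736, 7168]
r7 m[φ1→G] = [21, 63, 21, 56]
r7 m[φ2→C] = [7, 2, 1, 2]
r7 m[φ3→N] = [3, 4, 4, 4]
r7 m[φ4→N] = [8, 9, 8, 8]
r7 m[φ5→G] = [8, 5, 7, 6]
r7 m[M→φ0] = [1, 1, 1, 1]
r7 m[N→φ0] = [24, 36, 32, 32]
r7 m[N→φ3] = [24192, 22680, 24192, 16128]
r7 m[N→φ4] = [9072, 10080, 12096, 8064]
r7 m[C→φ1] = [7, 2, 1, 2]
r7 m[C→φ2] = [13824, 15552, 20736, 7168]
r7 m[G→φ0] = [168, 315, 147, 336]
r7 m[G→φ1] = [2592, 1440, 1792, 1728]
r7 m[G→φ5] = [6804, 18144, 5376, 16128]
fixed point reached at round 7
b[C] = ⊗ incoming = [96768, 31104, 20736, 14336]

b[C] = [96768, 31104, 20736, 14336]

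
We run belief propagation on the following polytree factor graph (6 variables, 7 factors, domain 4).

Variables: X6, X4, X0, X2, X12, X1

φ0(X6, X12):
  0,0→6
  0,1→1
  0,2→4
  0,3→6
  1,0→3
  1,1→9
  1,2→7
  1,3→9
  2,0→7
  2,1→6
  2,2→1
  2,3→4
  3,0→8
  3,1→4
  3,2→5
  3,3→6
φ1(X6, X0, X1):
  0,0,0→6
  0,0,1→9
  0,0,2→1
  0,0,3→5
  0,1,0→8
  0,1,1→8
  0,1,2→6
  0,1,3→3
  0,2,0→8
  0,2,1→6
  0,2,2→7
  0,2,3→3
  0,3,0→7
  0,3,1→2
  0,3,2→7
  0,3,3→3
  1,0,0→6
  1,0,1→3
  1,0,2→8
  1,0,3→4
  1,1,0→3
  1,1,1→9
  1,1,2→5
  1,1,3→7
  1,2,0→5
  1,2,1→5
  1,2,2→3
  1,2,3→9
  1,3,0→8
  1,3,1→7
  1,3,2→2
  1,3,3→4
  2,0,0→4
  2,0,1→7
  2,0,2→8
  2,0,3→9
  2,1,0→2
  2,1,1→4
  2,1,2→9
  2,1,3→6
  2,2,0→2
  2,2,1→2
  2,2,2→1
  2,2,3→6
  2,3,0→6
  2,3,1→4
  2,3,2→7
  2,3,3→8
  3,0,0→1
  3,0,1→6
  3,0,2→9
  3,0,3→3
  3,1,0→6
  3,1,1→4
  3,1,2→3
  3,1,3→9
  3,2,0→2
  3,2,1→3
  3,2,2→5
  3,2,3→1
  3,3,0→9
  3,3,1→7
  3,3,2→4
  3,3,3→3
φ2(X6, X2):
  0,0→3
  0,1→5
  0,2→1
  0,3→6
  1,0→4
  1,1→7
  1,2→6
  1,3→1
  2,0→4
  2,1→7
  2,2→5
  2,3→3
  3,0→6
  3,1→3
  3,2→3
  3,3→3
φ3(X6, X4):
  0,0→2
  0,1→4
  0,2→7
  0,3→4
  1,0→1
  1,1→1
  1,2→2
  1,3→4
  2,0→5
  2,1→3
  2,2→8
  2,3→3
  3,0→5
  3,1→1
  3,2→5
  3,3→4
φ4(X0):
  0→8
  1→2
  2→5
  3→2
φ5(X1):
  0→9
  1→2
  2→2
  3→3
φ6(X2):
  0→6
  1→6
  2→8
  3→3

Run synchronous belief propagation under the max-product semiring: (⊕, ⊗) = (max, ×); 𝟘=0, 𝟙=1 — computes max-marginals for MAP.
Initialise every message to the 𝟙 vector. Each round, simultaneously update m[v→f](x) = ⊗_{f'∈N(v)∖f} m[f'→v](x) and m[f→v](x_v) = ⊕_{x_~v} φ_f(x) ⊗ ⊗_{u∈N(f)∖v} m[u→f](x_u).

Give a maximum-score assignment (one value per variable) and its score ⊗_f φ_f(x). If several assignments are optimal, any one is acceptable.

assignment: (X6=1, X4=3, X0=0, X2=2, X12=1, X1=0); score = 746496

init: all messages = 𝟙 over 4 values
r1 m[φ0→X6] = [6, 9, 7, 8]
r1 m[φ0→X12] = [8, 9, 7, 9]
r1 m[φ1→X6] = [9, 9, 9, 9]
r1 m[φ1→X0] = [9, 9, 9, 9]
r1 m[φ1→X1] = [9, 9, 9, 9]
r1 m[φ2→X6] = [6, 7, 7, 6]
r1 m[φ2→X2] = [6, 7, 6, 6]
r1 m[φ3→X6] = [7, 4, 8, 5]
r1 m[φ3→X4] = [5, 4, 8, 4]
r1 m[φ4→X0] = [8, 2, 5, 2]
r1 m[φ5→X1] = [9, 2, 2, 3]
r1 m[φ6→X2] = [6, 6, 8, 3]
r1 m[X6→φ0] = [1, 1, 1, 1]
r1 m[X6→φ1] = [1, 1, 1, 1]
r1 m[X6→φ2] = [1, 1, 1, 1]
r1 m[X6→φ3] = [1, 1, 1, 1]
r1 m[X4→φ3] = [1, 1, 1, 1]
r1 m[X0→φ1] = [1, 1, 1, 1]
r1 m[X0→φ4] = [1, 1, 1, 1]
r1 m[X2→φ2] = [1, 1, 1, 1]
r1 m[X2→φ6] = [1, 1, 1, 1]
r1 m[X12→φ0] = [1, 1, 1, 1]
r1 m[X1→φ1] = [1, 1, 1, 1]
r1 m[X1→φ5] = [1, 1, 1, 1]
r2 m[φ0→X6] = [6, 9, 7, 8]
r2 m[φ0→X12] = [8, 9, 7, 9]
r2 m[φ1→X6] = [9, 9, 9, 9]
r2 m[φ1→X0] = [9, 9, 9, 9]
r2 m[φ1→X1] = [9, 9, 9, 9]
r2 m[φ2→X6] = [6, 7, 7, 6]
r2 m[φ2→X2] = [6, 7, 6, 6]
r2 m[φ3→X6] = [7, 4, 8, 5]
r2 m[φ3→X4] = [5, 4, 8, 4]
r2 m[φ4→X0] = [8, 2, 5, 2]
r2 m[φ5→X1] = [9, 2, 2, 3]
r2 m[φ6→X2] = [6, 6, 8, 3]
r2 m[X6→φ0] = [378, 252, 504, 270]
r2 m[X6→φ1] = [252, 252, 392, 240]
r2 m[X6→φ2] = [378, 324, 504, 360]
r2 m[X6→φ3] = [324, 567, 441, 432]
r2 m[X4→φ3] = [1, 1, 1, 1]
r2 m[X0→φ1] = [8, 2, 5, 2]
r2 m[X0→φ4] = [9, 9, 9, 9]
r2 m[X2→φ2] = [6, 6, 8, 3]
r2 m[X2→φ6] = [6, 7, 6, 6]
r2 m[X12→φ0] = [1, 1, 1, 1]
r2 m[X1→φ1] = [9, 2, 2, 3]
r2 m[X1→φ5] = [9, 9, 9, 9]
r3 m[φ0→X6] = [6, 9, 7, 8]
r3 m[φ0→X12] = [3528, 3024, 1764, 2268]
r3 m[φ1→X6] = [432, 432, 288, 162]
r3 m[φ1→X0] = [14112, 18144, 18144, 21168]
r3 m[φ1→X1] = [12544, 21952, 25088, 28224]
r3 m[φ2→X6] = [30, 48, 42, 36]
r3 m[φ2→X2] = [2160, 3528, 2520, 2268]
r3 m[φ3→X6] = [7, 4, 8, 5]
r3 m[φ3→X4] = [2205, 1323, 3528, 2268]
r3 m[φ4→X0] = [8, 2, 5, 2]
r3 m[φ5→X1] = [9, 2, 2, 3]
r3 m[φ6→X2] = [6, 6, 8, 3]
r3 m[X6→φ0] = [378, 252, 504, 270]
r3 m[X6→φ1] = [252, 252, 392, 240]
r3 m[X6→φ2] = [378, 324, 504, 360]
r3 m[X6→φ3] = [324, 567, 441, 432]
r3 m[X4→φ3] = [1, 1, 1, 1]
r3 m[X0→φ1] = [8, 2, 5, 2]
r3 m[X0→φ4] = [9, 9, 9, 9]
r3 m[X2→φ2] = [6, 6, 8, 3]
r3 m[X2→φ6] = [6, 7, 6, 6]
r3 m[X12→φ0] = [1, 1, 1, 1]
r3 m[X1→φ1] = [9, 2, 2, 3]
r3 m[X1→φ5] = [9, 9, 9, 9]
r4 m[φ0→X6] = [6, 9, 7, 8]
r4 m[φ0→X12] = [3528, 3024, 1764, 2268]
r4 m[φ1→X6] = [432, 432, 288, 162]
r4 m[φ1→X0] = [14112, 18144, 18144, 21168]
r4 m[φ1→X1] = [12544, 21952, 25088, 28224]
r4 m[φ2→X6] = [30, 48, 42, 36]
r4 m[φ2→X2] = [2160, 3528, 2520, 2268]
r4 m[φ3→X6] = [7, 4, 8, 5]
r4 m[φ3→X4] = [2205, 1323, 3528, 2268]
r4 m[φ4→X0] = [8, 2, 5, 2]
r4 m[φ5→X1] = [9, 2, 2, 3]
r4 m[φ6→X2] = [6, 6, 8, 3]
r4 m[X6→φ0] = [90720, 82944, 96768, 29160]
r4 m[X6→φ1] = [1260, 1728, 2352, 1440]
r4 m[X6→φ2] = [18144, 15552, 16128, 6480]
r4 m[X6→φ3] = [77760, 186624, 84672, 46656]
r4 m[X4→φ3] = [1, 1, 1, 1]
r4 m[X0→φ1] = [8, 2, 5, 2]
r4 m[X0→φ4] = [14112, 18144, 18144, 21168]
r4 m[X2→φ2] = [6, 6, 8, 3]
r4 m[X2→φ6] = [2160, 3528, 2520, 2268]
r4 m[X12→φ0] = [1, 1, 1, 1]
r4 m[X1→φ1] = [9, 2, 2, 3]
r4 m[X1→φ5] = [12544, 21952, 25088, 28224]
r5 m[φ0→X6] = [6, 9, 7, 8]
r5 m[φ0→X12] = [677376, 746496, 580608, 746496]
r5 m[φ1→X6] = [432, 432, 288, 162]
r5 m[φ1→X0] = [93312, 90720, 90720, 127008]
r5 m[φ1→X1] = [82944, 131712, 150528, 169344]
r5 m[φ2→X6] = [30, 48, 42, 36]
r5 m[φ2→X2] = [64512, 112896, 93312, 108864]
r5 m[φ3→X6] = [7, 4, 8, 5]
r5 m[φ3→X4] = [423360, 311040, 677376, 746496]
r5 m[φ4→X0] = [8, 2, 5, 2]
r5 m[φ5→X1] = [9, 2, 2, 3]
r5 m[φ6→X2] = [6, 6, 8, 3]
r5 m[X6→φ0] = [90720, 82944, 96768, 29160]
r5 m[X6→φ1] = [1260, 1728, 2352, 1440]
r5 m[X6→φ2] = [18144, 15552, 16128, 6480]
r5 m[X6→φ3] = [77760, 186624, 84672, 46656]
r5 m[X4→φ3] = [1, 1, 1, 1]
r5 m[X0→φ1] = [8, 2, 5, 2]
r5 m[X0→φ4] = [14112, 18144, 18144, 21168]
r5 m[X2→φ2] = [6, 6, 8, 3]
r5 m[X2→φ6] = [2160, 3528, 2520, 2268]
r5 m[X12→φ0] = [1, 1, 1, 1]
r5 m[X1→φ1] = [9, 2, 2, 3]
r5 m[X1→φ5] = [12544, 21952, 25088, 28224]
r6 m[φ0→X6] = [6, 9, 7, 8]
r6 m[φ0→X12] = [677376, 746496, 580608, 746496]
r6 m[φ1→X6] = [432, 432, 288, 162]
r6 m[φ1→X0] = [93312, 90720, 90720, 127008]
r6 m[φ1→X1] = [82944, 131712, 150528, 169344]
r6 m[φ2→X6] = [30, 48, 42, 36]
r6 m[φ2→X2] = [64512, 112896, 93312, 108864]
r6 m[φ3→X6] = [7, 4, 8, 5]
r6 m[φ3→X4] = [423360, 311040, 677376, 746496]
r6 m[φ4→X0] = [8, 2, 5, 2]
r6 m[φ5→X1] = [9, 2, 2, 3]
r6 m[φ6→X2] = [6, 6, 8, 3]
r6 m[X6→φ0] = [90720, 82944, 96768, 29160]
r6 m[X6→φ1] = [1260, 1728, 2352, 1440]
r6 m[X6→φ2] = [18144, 15552, 16128, 6480]
r6 m[X6→φ3] = [77760, 186624, 84672, 46656]
r6 m[X4→φ3] = [1, 1, 1, 1]
r6 m[X0→φ1] = [8, 2, 5, 2]
r6 m[X0→φ4] = [93312, 90720, 90720, 127008]
r6 m[X2→φ2] = [6, 6, 8, 3]
r6 m[X2→φ6] = [64512, 112896, 93312, 108864]
r6 m[X12→φ0] = [1, 1, 1, 1]
r6 m[X1→φ1] = [9, 2, 2, 3]
r6 m[X1→φ5] = [82944, 131712, 150528, 169344]
r7 m[φ0→X6] = [6, 9, 7, 8]
r7 m[φ0→X12] = [677376, 746496, 580608, 746496]
r7 m[φ1→X6] = [432, 432, 288, 162]
r7 m[φ1→X0] = [93312, 90720, 90720, 127008]
r7 m[φ1→X1] = [82944, 131712, 150528, 169344]
r7 m[φ2→X6] = [30, 48, 42, 36]
r7 m[φ2→X2] = [64512, 112896, 93312, 108864]
r7 m[φ3→X6] = [7, 4, 8, 5]
r7 m[φ3→X4] = [423360, 311040, 677376, 746496]
r7 m[φ4→X0] = [8, 2, 5, 2]
r7 m[φ5→X1] = [9, 2, 2, 3]
r7 m[φ6→X2] = [6, 6, 8, 3]
r7 m[X6→φ0] = [90720, 82944, 96768, 29160]
r7 m[X6→φ1] = [1260, 1728, 2352, 1440]
r7 m[X6→φ2] = [18144, 15552, 16128, 6480]
r7 m[X6→φ3] = [77760, 186624, 84672, 46656]
r7 m[X4→φ3] = [1, 1, 1, 1]
r7 m[X0→φ1] = [8, 2, 5, 2]
r7 m[X0→φ4] = [93312, 90720, 90720, 127008]
r7 m[X2→φ2] = [6, 6, 8, 3]
r7 m[X2→φ6] = [64512, 112896, 93312, 108864]
r7 m[X12→φ0] = [1, 1, 1, 1]
r7 m[X1→φ1] = [9, 2, 2, 3]
r7 m[X1→φ5] = [82944, 131712, 150528, 169344]
fixed point reached at round 7
traceback from X6: (X6=1, X4=3, X0=0, X2=2, X12=1, X1=0), score=746496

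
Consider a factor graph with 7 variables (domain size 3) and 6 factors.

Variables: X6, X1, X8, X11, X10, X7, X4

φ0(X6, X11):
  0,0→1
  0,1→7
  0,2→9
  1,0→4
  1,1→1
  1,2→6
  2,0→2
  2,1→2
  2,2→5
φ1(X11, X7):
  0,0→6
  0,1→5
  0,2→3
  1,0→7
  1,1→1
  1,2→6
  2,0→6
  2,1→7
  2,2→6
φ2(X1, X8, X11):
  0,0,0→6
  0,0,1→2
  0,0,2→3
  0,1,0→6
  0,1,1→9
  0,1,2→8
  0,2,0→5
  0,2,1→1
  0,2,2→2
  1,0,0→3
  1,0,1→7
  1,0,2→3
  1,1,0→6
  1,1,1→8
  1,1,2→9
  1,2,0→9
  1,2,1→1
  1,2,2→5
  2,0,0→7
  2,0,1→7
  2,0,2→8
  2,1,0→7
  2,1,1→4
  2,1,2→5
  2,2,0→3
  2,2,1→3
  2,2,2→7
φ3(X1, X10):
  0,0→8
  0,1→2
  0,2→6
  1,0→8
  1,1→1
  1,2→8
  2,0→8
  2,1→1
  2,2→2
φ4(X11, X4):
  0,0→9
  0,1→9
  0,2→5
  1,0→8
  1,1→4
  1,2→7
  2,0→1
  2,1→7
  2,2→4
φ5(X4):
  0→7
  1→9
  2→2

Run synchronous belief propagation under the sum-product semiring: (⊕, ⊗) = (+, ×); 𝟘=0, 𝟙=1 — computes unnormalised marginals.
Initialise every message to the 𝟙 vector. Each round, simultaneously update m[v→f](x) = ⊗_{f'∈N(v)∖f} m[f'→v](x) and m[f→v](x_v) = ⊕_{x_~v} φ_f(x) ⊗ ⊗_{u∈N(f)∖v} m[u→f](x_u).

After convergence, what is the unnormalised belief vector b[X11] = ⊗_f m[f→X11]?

init: all messages = 𝟙 over 3 values
r1 m[φ0→X6] = [17, 11, 9]
r1 m[φ0→X11] = [7, 10, 20]
r1 m[φ1→X11] = [14, 14, 19]
r1 m[φ1→X7] = [19, 13, 15]
r1 m[φ2→X1] = [42, 51, 51]
r1 m[φ2→X8] = [46, 62, 36]
r1 m[φ2→X11] = [52, 42, 50]
r1 m[φ3→X1] = [16, 17, 11]
r1 m[φ3→X10] = [24, 4, 16]
r1 m[φ4→X11] = [23, 19, 12]
r1 m[φ4→X4] = [18, 20, 16]
r1 m[φ5→X4] = [7, 9, 2]
r1 m[X6→φ0] = [1, 1, 1]
r1 m[X1→φ2] = [1, 1, 1]
r1 m[X1→φ3] = [1, 1, 1]
r1 m[X8→φ2] = [1, 1, 1]
r1 m[X11→φ0] = [1, 1, 1]
r1 m[X11→φ1] = [1, 1, 1]
r1 m[X11→φ2] = [1, 1, 1]
r1 m[X11→φ4] = [1, 1, 1]
r1 m[X10→φ3] = [1, 1, 1]
r1 m[X7→φ1] = [1, 1, 1]
r1 m[X4→φ4] = [1, 1, 1]
r1 m[X4→φ5] = [1, 1, 1]
r2 m[φ0→X6] = [17, 11, 9]
r2 m[φ0→X11] = [7, 10, 20]
r2 m[φ1→X11] = [14, 14, 19]
r2 m[φ1→X7] = [19, 13, 15]
r2 m[φ2→X1] = [42, 51, 51]
r2 m[φ2→X8] = [46, 62, 36]
r2 m[φ2→X11] = [52, 42, 50]
r2 m[φ3→X1] = [16, 17, 11]
r2 m[φ3→X10] = [24, 4, 16]
r2 m[φ4→X11] = [23, 19, 12]
r2 m[φ4→X4] = [18, 20, 16]
r2 m[φ5→X4] = [7, 9, 2]
r2 m[X6→φ0] = [1, 1, 1]
r2 m[X1→φ2] = [16, 17, 11]
r2 m[X1→φ3] = [42, 51, 51]
r2 m[X8→φ2] = [1, 1, 1]
r2 m[X11→φ0] = [16744, 11172, 11400]
r2 m[X11→φ1] = [8372, 7980, 12000]
r2 m[X11→φ2] = [2254, 2660, 4560]
r2 m[X11→φ4] = [5096, 5880, 19000]
r2 m[X10→φ3] = [1, 1, 1]
r2 m[X7→φ1] = [1, 1, 1]
r2 m[X4→φ4] = [7, 9, 2]
r2 m[X4→φ5] = [18, 20, 16]
r3 m[φ0→X6] = [197548, 146548, 112832]
r3 m[φ0→X11] = [7, 10, 20]
r3 m[φ1→X11] = [14, 14, 19]
r3 m[φ1→X7] = [178092, 133840, 144996]
r3 m[φ2→X1] = [129518, 160652, 166758]
r3 m[φ2→X8] = [1964096, 3013850, 1659764]
r3 m[φ2→X11] = [765, 618, 717]
r3 m[φ3→X1] = [16, 17, 11]
r3 m[φ3→X10] = [1152, 186, 762]
r3 m[φ4→X11] = [154, 106, 78]
r3 m[φ4→X4] = [111904, 202384, 142640]
r3 m[φ5→X4] = [7, 9, 2]
r3 m[X6→φ0] = [1, 1, 1]
r3 m[X1→φ2] = [16, 17, 11]
r3 m[X1→φ3] = [42, 51, 51]
r3 m[X8→φ2] = [1, 1, 1]
r3 m[X11→φ0] = [16744, 11172, 11400]
r3 m[X11→φ1] = [8372, 7980, 12000]
r3 m[X11→φ2] = [2254, 2660, 4560]
r3 m[X11→φ4] = [5096, 5880, 19000]
r3 m[X10→φ3] = [1, 1, 1]
r3 m[X7→φ1] = [1, 1, 1]
r3 m[X4→φ4] = [7, 9, 2]
r3 m[X4→φ5] = [18, 20, 16]
r4 m[φ0→X6] = [197548, 146548, 112832]
r4 m[φ0→X11] = [7, 10, 20]
r4 m[φ1→X11] = [14, 14, 19]
r4 m[φ1→X7] = [178092, 133840, 144996]
r4 m[φ2→X1] = [129518, 160652, 166758]
r4 m[φ2→X8] = [1964096, 3013850, 1659764]
r4 m[φ2→X11] = [765, 618, 717]
r4 m[φ3→X1] = [16, 17, 11]
r4 m[φ3→X10] = [1152, 186, 762]
r4 m[φ4→X11] = [154, 106, 78]
r4 m[φ4→X4] = [111904, 202384, 142640]
r4 m[φ5→X4] = [7, 9, 2]
r4 m[X6→φ0] = [1, 1, 1]
r4 m[X1→φ2] = [16, 17, 11]
r4 m[X1→φ3] = [129518, 160652, 166758]
r4 m[X8→φ2] = [1, 1, 1]
r4 m[X11→φ0] = [1649340, 917112, 1062594]
r4 m[X11→φ1] = [824670, 655080, 1118520]
r4 m[X11→φ2] = [15092, 14840, 29640]
r4 m[X11→φ4] = [74970, 86520, 272460]
r4 m[X10→φ3] = [1, 1, 1]
r4 m[X7→φ1] = [1, 1, 1]
r4 m[X4→φ4] = [7, 9, 2]
r4 m[X4→φ5] = [111904, 202384, 142640]
r5 m[φ0→X6] = [17632470, 13890036, 10445874]
r5 m[φ0→X11] = [7, 10, 20]
r5 m[φ1→X11] = [14, 14, 19]
r5 m[φ1→X7] = [16244700, 12608070, 13115610]
r5 m[φ2→X1] = [819964, 1012976, 1057124]
r5 m[φ2→X8] = [12306808, 18917500, 10744072]
r5 m[φ2→X11] = [765, 618, 717]
r5 m[φ3→X1] = [16, 17, 11]
r5 m[φ3→X10] = [3655424, 586446, 2395840]
r5 m[φ4→X11] = [154, 106, 78]
r5 m[φ4→X4] = [1639350, 2928030, 2070330]
r5 m[φ5→X4] = [7, 9, 2]
r5 m[X6→φ0] = [1, 1, 1]
r5 m[X1→φ2] = [16, 17, 11]
r5 m[X1→φ3] = [129518, 160652, 166758]
r5 m[X8→φ2] = [1, 1, 1]
r5 m[X11→φ0] = [1649340, 917112, 1062594]
r5 m[X11→φ1] = [824670, 655080, 1118520]
r5 m[X11→φ2] = [15092, 14840, 29640]
r5 m[X11→φ4] = [74970, 86520, 272460]
r5 m[X10→φ3] = [1, 1, 1]
r5 m[X7→φ1] = [1, 1, 1]
r5 m[X4→φ4] = [7, 9, 2]
r5 m[X4→φ5] = [111904, 202384, 142640]
r6 m[φ0→X6] = [17632470, 13890036, 10445874]
r6 m[φ0→X11] = [7, 10, 20]
r6 m[φ1→X11] = [14, 14, 19]
r6 m[φ1→X7] = [16244700, 12608070, 13115610]
r6 m[φ2→X1] = [819964, 1012976, 1057124]
r6 m[φ2→X8] = [12306808, 18917500, 10744072]
r6 m[φ2→X11] = [765, 618, 717]
r6 m[φ3→X1] = [16, 17, 11]
r6 m[φ3→X10] = [3655424, 586446, 2395840]
r6 m[φ4→X11] = [154, 106, 78]
r6 m[φ4→X4] = [1639350, 2928030, 2070330]
r6 m[φ5→X4] = [7, 9, 2]
r6 m[X6→φ0] = [1, 1, 1]
r6 m[X1→φ2] = [16, 17, 11]
r6 m[X1→φ3] = [819964, 1012976, 1057124]
r6 m[X8→φ2] = [1, 1, 1]
r6 m[X11→φ0] = [1649340, 917112, 1062594]
r6 m[X11→φ1] = [824670, 655080, 1118520]
r6 m[X11→φ2] = [15092, 14840, 29640]
r6 m[X11→φ4] = [74970, 86520, 272460]
r6 m[X10→φ3] = [1, 1, 1]
r6 m[X7→φ1] = [1, 1, 1]
r6 m[X4→φ4] = [7, 9, 2]
r6 m[X4→φ5] = [1639350, 2928030, 2070330]
r7 m[φ0→X6] = [17632470, 13890036, 10445874]
r7 m[φ0→X11] = [7, 10, 20]
r7 m[φ1→X11] = [14, 14, 19]
r7 m[φ1→X7] = [16244700, 12608070, 13115610]
r7 m[φ2→X1] = [819964, 1012976, 1057124]
r7 m[φ2→X8] = [12306808, 18917500, 10744072]
r7 m[φ2→X11] = [765, 618, 717]
r7 m[φ3→X1] = [16, 17, 11]
r7 m[φ3→X10] = [23120512, 3710028, 15137840]
r7 m[φ4→X11] = [154, 106, 78]
r7 m[φ4→X4] = [1639350, 2928030, 2070330]
r7 m[φ5→X4] = [7, 9, 2]
r7 m[X6→φ0] = [1, 1, 1]
r7 m[X1→φ2] = [16, 17, 11]
r7 m[X1→φ3] = [819964, 1012976, 1057124]
r7 m[X8→φ2] = [1, 1, 1]
r7 m[X11→φ0] = [1649340, 917112, 1062594]
r7 m[X11→φ1] = [824670, 655080, 1118520]
r7 m[X11→φ2] = [15092, 14840, 29640]
r7 m[X11→φ4] = [74970, 86520, 272460]
r7 m[X10→φ3] = [1, 1, 1]
r7 m[X7→φ1] = [1, 1, 1]
r7 m[X4→φ4] = [7, 9, 2]
r7 m[X4→φ5] = [1639350, 2928030, 2070330]
r8 m[φ0→X6] = [17632470, 13890036, 10445874]
r8 m[φ0→X11] = [7, 10, 20]
r8 m[φ1→X11] = [14, 14, 19]
r8 m[φ1→X7] = [16244700, 12608070, 13115610]
r8 m[φ2→X1] = [819964, 1012976, 1057124]
r8 m[φ2→X8] = [12306808, 18917500, 10744072]
r8 m[φ2→X11] = [765, 618, 717]
r8 m[φ3→X1] = [16, 17, 11]
r8 m[φ3→X10] = [23120512, 3710028, 15137840]
r8 m[φ4→X11] = [154, 106, 78]
r8 m[φ4→X4] = [1639350, 2928030, 2070330]
r8 m[φ5→X4] = [7, 9, 2]
r8 m[X6→φ0] = [1, 1, 1]
r8 m[X1→φ2] = [16, 17, 11]
r8 m[X1→φ3] = [819964, 1012976, 1057124]
r8 m[X8→φ2] = [1, 1, 1]
r8 m[X11→φ0] = [1649340, 917112, 1062594]
r8 m[X11→φ1] = [824670, 655080, 1118520]
r8 m[X11→φ2] = [15092, 14840, 29640]
r8 m[X11→φ4] = [74970, 86520, 272460]
r8 m[X10→φ3] = [1, 1, 1]
r8 m[X7→φ1] = [1, 1, 1]
r8 m[X4→φ4] = [7, 9, 2]
r8 m[X4→φ5] = [1639350, 2928030, 2070330]
fixed point reached at round 8
b[X11] = ⊗ incoming = [11545380, 9171120, 21251880]

b[X11] = [11545380, 9171120, 21251880]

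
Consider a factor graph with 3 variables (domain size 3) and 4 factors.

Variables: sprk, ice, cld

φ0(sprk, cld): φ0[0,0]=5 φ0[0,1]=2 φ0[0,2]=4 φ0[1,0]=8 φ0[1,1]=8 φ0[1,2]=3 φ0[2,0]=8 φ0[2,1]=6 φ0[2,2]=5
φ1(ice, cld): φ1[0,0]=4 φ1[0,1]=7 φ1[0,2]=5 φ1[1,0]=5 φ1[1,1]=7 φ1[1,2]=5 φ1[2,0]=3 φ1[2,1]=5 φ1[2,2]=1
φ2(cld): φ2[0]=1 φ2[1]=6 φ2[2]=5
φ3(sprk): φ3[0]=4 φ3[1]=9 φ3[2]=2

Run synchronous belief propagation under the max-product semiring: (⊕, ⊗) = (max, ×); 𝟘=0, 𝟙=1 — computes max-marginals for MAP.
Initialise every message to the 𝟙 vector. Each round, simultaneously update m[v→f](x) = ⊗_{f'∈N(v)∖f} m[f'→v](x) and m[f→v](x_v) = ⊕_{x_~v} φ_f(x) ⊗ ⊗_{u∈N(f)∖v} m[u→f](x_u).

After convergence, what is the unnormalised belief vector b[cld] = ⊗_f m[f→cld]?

init: all messages = 𝟙 over 3 values
r1 m[φ0→sprk] = [5, 8, 8]
r1 m[φ0→cld] = [8, 8, 5]
r1 m[φ1→ice] = [7, 7, 5]
r1 m[φ1→cld] = [5, 7, 5]
r1 m[φ2→cld] = [1, 6, 5]
r1 m[φ3→sprk] = [4, 9, 2]
r1 m[sprk→φ0] = [1, 1, 1]
r1 m[sprk→φ3] = [1, 1, 1]
r1 m[ice→φ1] = [1, 1, 1]
r1 m[cld→φ0] = [1, 1, 1]
r1 m[cld→φ1] = [1, 1, 1]
r1 m[cld→φ2] = [1, 1, 1]
r2 m[φ0→sprk] = [5, 8, 8]
r2 m[φ0→cld] = [8, 8, 5]
r2 m[φ1→ice] = [7, 7, 5]
r2 m[φ1→cld] = [5, 7, 5]
r2 m[φ2→cld] = [1, 6, 5]
r2 m[φ3→sprk] = [4, 9, 2]
r2 m[sprk→φ0] = [4, 9, 2]
r2 m[sprk→φ3] = [5, 8, 8]
r2 m[ice→φ1] = [1, 1, 1]
r2 m[cld→φ0] = [5, 42, 25]
r2 m[cld→φ1] = [8, 48, 25]
r2 m[cld→φ2] = [40, 56, 25]
r3 m[φ0→sprk] = [100, 336, 252]
r3 m[φ0→cld] = [72, 72, 27]
r3 m[φ1→ice] = [336, 336, 240]
r3 m[φ1→cld] = [5, 7, 5]
r3 m[φ2→cld] = [1, 6, 5]
r3 m[φ3→sprk] = [4, 9, 2]
r3 m[sprk→φ0] = [4, 9, 2]
r3 m[sprk→φ3] = [5, 8, 8]
r3 m[ice→φ1] = [1, 1, 1]
r3 m[cld→φ0] = [5, 42, 25]
r3 m[cld→φ1] = [8, 48, 25]
r3 m[cld→φ2] = [40, 56, 25]
r4 m[φ0→sprk] = [100, 336, 252]
r4 m[φ0→cld] = [72, 72, 27]
r4 m[φ1→ice] = [336, 336, 240]
r4 m[φ1→cld] = [5, 7, 5]
r4 m[φ2→cld] = [1, 6, 5]
r4 m[φ3→sprk] = [4, 9, 2]
r4 m[sprk→φ0] = [4, 9, 2]
r4 m[sprk→φ3] = [100, 336, 252]
r4 m[ice→φ1] = [1, 1, 1]
r4 m[cld→φ0] = [5, 42, 25]
r4 m[cld→φ1] = [72, 432, 135]
r4 m[cld→φ2] = [360, 504, 135]
r5 m[φ0→sprk] = [100, 336, 252]
r5 m[φ0→cld] = [72, 72, 27]
r5 m[φ1→ice] = [3024, 3024, 2160]
r5 m[φ1→cld] = [5, 7, 5]
r5 m[φ2→cld] = [1, 6, 5]
r5 m[φ3→sprk] = [4, 9, 2]
r5 m[sprk→φ0] = [4, 9, 2]
r5 m[sprk→φ3] = [100, 336, 252]
r5 m[ice→φ1] = [1, 1, 1]
r5 m[cld→φ0] = [5, 42, 25]
r5 m[cld→φ1] = [72, 432, 135]
r5 m[cld→φ2] = [360, 504, 135]
r6 m[φ0→sprk] = [100, 336, 252]
r6 m[φ0→cld] = [72, 72, 27]
r6 m[φ1→ice] = [3024, 3024, 2160]
r6 m[φ1→cld] = [5, 7, 5]
r6 m[φ2→cld] = [1, 6, 5]
r6 m[φ3→sprk] = [4, 9, 2]
r6 m[sprk→φ0] = [4, 9, 2]
r6 m[sprk→φ3] = [100, 336, 252]
r6 m[ice→φ1] = [1, 1, 1]
r6 m[cld→φ0] = [5, 42, 25]
r6 m[cld→φ1] = [72, 432, 135]
r6 m[cld→φ2] = [360, 504, 135]
fixed point reached at round 6
b[cld] = ⊗ incoming = [360, 3024, 675]

b[cld] = [360, 3024, 675]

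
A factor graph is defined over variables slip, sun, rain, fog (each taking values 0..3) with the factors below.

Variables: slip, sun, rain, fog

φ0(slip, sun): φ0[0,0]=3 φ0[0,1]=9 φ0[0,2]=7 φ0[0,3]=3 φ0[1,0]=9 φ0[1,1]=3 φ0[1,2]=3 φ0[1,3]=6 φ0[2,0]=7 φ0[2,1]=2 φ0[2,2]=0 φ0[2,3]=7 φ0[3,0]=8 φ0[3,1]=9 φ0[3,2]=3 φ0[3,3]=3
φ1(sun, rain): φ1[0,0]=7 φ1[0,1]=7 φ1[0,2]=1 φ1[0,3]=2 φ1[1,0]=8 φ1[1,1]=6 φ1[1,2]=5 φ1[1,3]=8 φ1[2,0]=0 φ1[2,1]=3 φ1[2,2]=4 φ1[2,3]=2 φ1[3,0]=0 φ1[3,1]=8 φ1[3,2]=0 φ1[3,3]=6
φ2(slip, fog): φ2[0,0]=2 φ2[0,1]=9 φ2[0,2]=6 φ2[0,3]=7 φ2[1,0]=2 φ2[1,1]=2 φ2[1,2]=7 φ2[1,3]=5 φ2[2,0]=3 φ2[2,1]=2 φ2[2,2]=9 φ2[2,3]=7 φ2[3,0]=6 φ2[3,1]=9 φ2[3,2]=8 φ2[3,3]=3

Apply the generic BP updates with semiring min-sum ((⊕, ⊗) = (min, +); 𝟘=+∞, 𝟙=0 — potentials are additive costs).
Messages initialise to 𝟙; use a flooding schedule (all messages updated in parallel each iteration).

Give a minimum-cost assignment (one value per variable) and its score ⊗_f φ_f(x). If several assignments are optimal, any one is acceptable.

init: all messages = 𝟙 over 4 values
r1 m[φ0→slip] = [3, 3, 0, 3]
r1 m[φ0→sun] = [3, 2, 0, 3]
r1 m[φ1→sun] = [1, 5, 0, 0]
r1 m[φ1→rain] = [0, 3, 0, 2]
r1 m[φ2→slip] = [2, 2, 2, 3]
r1 m[φ2→fog] = [2, 2, 6, 3]
r1 m[slip→φ0] = [0, 0, 0, 0]
r1 m[slip→φ2] = [0, 0, 0, 0]
r1 m[sun→φ0] = [0, 0, 0, 0]
r1 m[sun→φ1] = [0, 0, 0, 0]
r1 m[rain→φ1] = [0, 0, 0, 0]
r1 m[fog→φ2] = [0, 0, 0, 0]
r2 m[φ0→slip] = [3, 3, 0, 3]
r2 m[φ0→sun] = [3, 2, 0, 3]
r2 m[φ1→sun] = [1, 5, 0, 0]
r2 m[φ1→rain] = [0, 3, 0, 2]
r2 m[φ2→slip] = [2, 2, 2, 3]
r2 m[φ2→fog] = [2, 2, 6, 3]
r2 m[slip→φ0] = [2, 2, 2, 3]
r2 m[slip→φ2] = [3, 3, 0, 3]
r2 m[sun→φ0] = [1, 5, 0, 0]
r2 m[sun→φ1] = [3, 2, 0, 3]
r2 m[rain→φ1] = [0, 0, 0, 0]
r2 m[fog→φ2] = [0, 0, 0, 0]
r3 m[φ0→slip] = [3, 3, 0, 3]
r3 m[φ0→sun] = [5, 4, 2, 5]
r3 m[φ1→sun] = [1, 5, 0, 0]
r3 m[φ1→rain] = [0, 3, 3, 2]
r3 m[φ2→slip] = [2, 2, 2, 3]
r3 m[φ2→fog] = [3, 2, 9, 6]
r3 m[slip→φ0] = [2, 2, 2, 3]
r3 m[slip→φ2] = [3, 3, 0, 3]
r3 m[sun→φ0] = [1, 5, 0, 0]
r3 m[sun→φ1] = [3, 2, 0, 3]
r3 m[rain→φ1] = [0, 0, 0, 0]
r3 m[fog→φ2] = [0, 0, 0, 0]
r4 m[φ0→slip] = [3, 3, 0, 3]
r4 m[φ0→sun] = [5, 4, 2, 5]
r4 m[φ1→sun] = [1, 5, 0, 0]
r4 m[φ1→rain] = [0, 3, 3, 2]
r4 m[φ2→slip] = [2, 2, 2, 3]
r4 m[φ2→fog] = [3, 2, 9, 6]
r4 m[slip→φ0] = [2, 2, 2, 3]
r4 m[slip→φ2] = [3, 3, 0, 3]
r4 m[sun→φ0] = [1, 5, 0, 0]
r4 m[sun→φ1] = [5, 4, 2, 5]
r4 m[rain→φ1] = [0, 0, 0, 0]
r4 m[fog→φ2] = [0, 0, 0, 0]
r5 m[φ0→slip] = [3, 3, 0, 3]
r5 m[φ0→sun] = [5, 4, 2, 5]
r5 m[φ1→sun] = [1, 5, 0, 0]
r5 m[φ1→rain] = [2, 5, 5, 4]
r5 m[φ2→slip] = [2, 2, 2, 3]
r5 m[φ2→fog] = [3, 2, 9, 6]
r5 m[slip→φ0] = [2, 2, 2, 3]
r5 m[slip→φ2] = [3, 3, 0, 3]
r5 m[sun→φ0] = [1, 5, 0, 0]
r5 m[sun→φ1] = [5, 4, 2, 5]
r5 m[rain→φ1] = [0, 0, 0, 0]
r5 m[fog→φ2] = [0, 0, 0, 0]
r6 m[φ0→slip] = [3, 3, 0, 3]
r6 m[φ0→sun] = [5, 4, 2, 5]
r6 m[φ1→sun] = [1, 5, 0, 0]
r6 m[φ1→rain] = [2, 5, 5, 4]
r6 m[φ2→slip] = [2, 2, 2, 3]
r6 m[φ2→fog] = [3, 2, 9, 6]
r6 m[slip→φ0] = [2, 2, 2, 3]
r6 m[slip→φ2] = [3, 3, 0, 3]
r6 m[sun→φ0] = [1, 5, 0, 0]
r6 m[sun→φ1] = [5, 4, 2, 5]
r6 m[rain→φ1] = [0, 0, 0, 0]
r6 m[fog→φ2] = [0, 0, 0, 0]
fixed point reached at round 6
traceback from slip: (slip=2, sun=2, rain=0, fog=1), score=2

assignment: (slip=2, sun=2, rain=0, fog=1); score = 2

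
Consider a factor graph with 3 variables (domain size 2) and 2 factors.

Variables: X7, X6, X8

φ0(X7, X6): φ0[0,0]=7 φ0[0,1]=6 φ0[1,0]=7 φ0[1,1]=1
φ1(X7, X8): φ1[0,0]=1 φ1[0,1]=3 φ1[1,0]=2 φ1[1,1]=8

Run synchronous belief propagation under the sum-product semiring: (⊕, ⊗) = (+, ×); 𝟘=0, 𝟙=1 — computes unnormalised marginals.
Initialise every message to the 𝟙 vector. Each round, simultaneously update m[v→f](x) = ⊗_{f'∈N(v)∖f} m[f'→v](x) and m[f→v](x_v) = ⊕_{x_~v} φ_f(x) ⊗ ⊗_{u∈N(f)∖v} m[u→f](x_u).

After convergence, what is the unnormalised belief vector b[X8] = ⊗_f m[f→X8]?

b[X8] = [29, 103]

init: all messages = 𝟙 over 2 values
r1 m[φ0→X7] = [13, 8]
r1 m[φ0→X6] = [14, 7]
r1 m[φ1→X7] = [4, 10]
r1 m[φ1→X8] = [3, 11]
r1 m[X7→φ0] = [1, 1]
r1 m[X7→φ1] = [1, 1]
r1 m[X6→φ0] = [1, 1]
r1 m[X8→φ1] = [1, 1]
r2 m[φ0→X7] = [13, 8]
r2 m[φ0→X6] = [14, 7]
r2 m[φ1→X7] = [4, 10]
r2 m[φ1→X8] = [3, 11]
r2 m[X7→φ0] = [4, 10]
r2 m[X7→φ1] = [13, 8]
r2 m[X6→φ0] = [1, 1]
r2 m[X8→φ1] = [1, 1]
r3 m[φ0→X7] = [13, 8]
r3 m[φ0→X6] = [98, 34]
r3 m[φ1→X7] = [4, 10]
r3 m[φ1→X8] = [29, 103]
r3 m[X7→φ0] = [4, 10]
r3 m[X7→φ1] = [13, 8]
r3 m[X6→φ0] = [1, 1]
r3 m[X8→φ1] = [1, 1]
r4 m[φ0→X7] = [13, 8]
r4 m[φ0→X6] = [98, 34]
r4 m[φ1→X7] = [4, 10]
r4 m[φ1→X8] = [29, 103]
r4 m[X7→φ0] = [4, 10]
r4 m[X7→φ1] = [13, 8]
r4 m[X6→φ0] = [1, 1]
r4 m[X8→φ1] = [1, 1]
fixed point reached at round 4
b[X8] = ⊗ incoming = [29, 103]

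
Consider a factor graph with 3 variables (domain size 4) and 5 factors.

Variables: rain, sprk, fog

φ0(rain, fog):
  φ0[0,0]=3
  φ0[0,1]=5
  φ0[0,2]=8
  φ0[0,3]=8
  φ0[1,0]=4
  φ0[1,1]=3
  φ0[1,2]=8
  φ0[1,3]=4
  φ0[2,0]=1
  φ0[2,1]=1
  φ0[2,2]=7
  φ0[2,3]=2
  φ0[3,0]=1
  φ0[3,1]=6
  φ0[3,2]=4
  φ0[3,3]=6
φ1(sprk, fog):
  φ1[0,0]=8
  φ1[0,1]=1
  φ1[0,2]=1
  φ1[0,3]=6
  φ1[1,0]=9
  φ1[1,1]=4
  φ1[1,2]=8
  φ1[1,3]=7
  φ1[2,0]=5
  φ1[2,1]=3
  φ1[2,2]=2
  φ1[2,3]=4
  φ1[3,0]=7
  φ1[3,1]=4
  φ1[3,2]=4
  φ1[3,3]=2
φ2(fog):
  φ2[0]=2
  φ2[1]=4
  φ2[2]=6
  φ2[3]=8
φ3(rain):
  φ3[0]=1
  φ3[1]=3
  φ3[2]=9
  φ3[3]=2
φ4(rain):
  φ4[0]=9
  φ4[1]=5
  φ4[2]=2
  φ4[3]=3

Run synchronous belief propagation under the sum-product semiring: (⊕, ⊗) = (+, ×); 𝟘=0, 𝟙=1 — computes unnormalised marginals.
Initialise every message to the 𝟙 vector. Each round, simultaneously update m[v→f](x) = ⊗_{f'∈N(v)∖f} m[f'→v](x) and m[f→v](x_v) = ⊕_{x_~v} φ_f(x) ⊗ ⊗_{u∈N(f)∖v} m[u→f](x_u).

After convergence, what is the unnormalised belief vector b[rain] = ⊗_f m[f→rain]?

b[rain] = [21150, 25560, 18720, 9708]

init: all messages = 𝟙 over 4 values
r1 m[φ0→rain] = [24, 19, 11, 17]
r1 m[φ0→fog] = [9, 15, 27, 20]
r1 m[φ1→sprk] = [16, 28, 14, 17]
r1 m[φ1→fog] = [29, 12, 15, 19]
r1 m[φ2→fog] = [2, 4, 6, 8]
r1 m[φ3→rain] = [1, 3, 9, 2]
r1 m[φ4→rain] = [9, 5, 2, 3]
r1 m[rain→φ0] = [1, 1, 1, 1]
r1 m[rain→φ3] = [1, 1, 1, 1]
r1 m[rain→φ4] = [1, 1, 1, 1]
r1 m[sprk→φ1] = [1, 1, 1, 1]
r1 m[fog→φ0] = [1, 1, 1, 1]
r1 m[fog→φ1] = [1, 1, 1, 1]
r1 m[fog→φ2] = [1, 1, 1, 1]
r2 m[φ0→rain] = [24, 19, 11, 17]
r2 m[φ0→fog] = [9, 15, 27, 20]
r2 m[φ1→sprk] = [16, 28, 14, 17]
r2 m[φ1→fog] = [29, 12, 15, 19]
r2 m[φ2→fog] = [2, 4, 6, 8]
r2 m[φ3→rain] = [1, 3, 9, 2]
r2 m[φ4→rain] = [9, 5, 2, 3]
r2 m[rain→φ0] = [9, 15, 18, 6]
r2 m[rain→φ3] = [216, 95, 22, 51]
r2 m[rain→φ4] = [24, 57, 99, 34]
r2 m[sprk→φ1] = [1, 1, 1, 1]
r2 m[fog→φ0] = [58, 48, 90, 152]
r2 m[fog→φ1] = [18, 60, 162, 160]
r2 m[fog→φ2] = [261, 180, 405, 380]
r3 m[φ0→rain] = [2350, 1704, 1040, 1618]
r3 m[φ0→fog] = [111, 144, 342, 204]
r3 m[φ1→sprk] = [1326, 2818, 1234, 1334]
r3 m[φ1→fog] = [29, 12, 15, 19]
r3 m[φ2→fog] = [2, 4, 6, 8]
r3 m[φ3→rain] = [1, 3, 9, 2]
r3 m[φ4→rain] = [9, 5, 2, 3]
r3 m[rain→φ0] = [9, 15, 18, 6]
r3 m[rain→φ3] = [216, 95, 22, 51]
r3 m[rain→φ4] = [24, 57, 99, 34]
r3 m[sprk→φ1] = [1, 1, 1, 1]
r3 m[fog→φ0] = [58, 48, 90, 152]
r3 m[fog→φ1] = [18, 60, 162, 160]
r3 m[fog→φ2] = [261, 180, 405, 380]
r4 m[φ0→rain] = [2350, 1704, 1040, 1618]
r4 m[φ0→fog] = [111, 144, 342, 204]
r4 m[φ1→sprk] = [1326, 2818, 1234, 1334]
r4 m[φ1→fog] = [29, 12, 15, 19]
r4 m[φ2→fog] = [2, 4, 6, 8]
r4 m[φ3→rain] = [1, 3, 9, 2]
r4 m[φ4→rain] = [9, 5, 2, 3]
r4 m[rain→φ0] = [9, 15, 18, 6]
r4 m[rain→φ3] = [21150, 8520, 2080, 4854]
r4 m[rain→φ4] = [2350, 5112, 9360, 3236]
r4 m[sprk→φ1] = [1, 1, 1, 1]
r4 m[fog→φ0] = [58, 48, 90, 152]
r4 m[fog→φ1] = [222, 576, 2052, 1632]
r4 m[fog→φ2] = [3219, 1728, 5130, 3876]
r5 m[φ0→rain] = [2350, 1704, 1040, 1618]
r5 m[φ0→fog] = [111, 144, 342, 204]
r5 m[φ1→sprk] = [14196, 32142, 13470, 15330]
r5 m[φ1→fog] = [29, 12, 15, 19]
r5 m[φ2→fog] = [2, 4, 6, 8]
r5 m[φ3→rain] = [1, 3, 9, 2]
r5 m[φ4→rain] = [9, 5, 2, 3]
r5 m[rain→φ0] = [9, 15, 18, 6]
r5 m[rain→φ3] = [21150, 8520, 2080, 4854]
r5 m[rain→φ4] = [2350, 5112, 9360, 3236]
r5 m[sprk→φ1] = [1, 1, 1, 1]
r5 m[fog→φ0] = [58, 48, 90, 152]
r5 m[fog→φ1] = [222, 576, 2052, 1632]
r5 m[fog→φ2] = [3219, 1728, 5130, 3876]
r6 m[φ0→rain] = [2350, 1704, 1040, 1618]
r6 m[φ0→fog] = [111, 144, 342, 204]
r6 m[φ1→sprk] = [14196, 32142, 13470, 15330]
r6 m[φ1→fog] = [29, 12, 15, 19]
r6 m[φ2→fog] = [2, 4, 6, 8]
r6 m[φ3→rain] = [1, 3, 9, 2]
r6 m[φ4→rain] = [9, 5, 2, 3]
r6 m[rain→φ0] = [9, 15, 18, 6]
r6 m[rain→φ3] = [21150, 8520, 2080, 4854]
r6 m[rain→φ4] = [2350, 5112, 9360, 3236]
r6 m[sprk→φ1] = [1, 1, 1, 1]
r6 m[fog→φ0] = [58, 48, 90, 152]
r6 m[fog→φ1] = [222, 576, 2052, 1632]
r6 m[fog→φ2] = [3219, 1728, 5130, 3876]
fixed point reached at round 6
b[rain] = ⊗ incoming = [21150, 25560, 18720, 9708]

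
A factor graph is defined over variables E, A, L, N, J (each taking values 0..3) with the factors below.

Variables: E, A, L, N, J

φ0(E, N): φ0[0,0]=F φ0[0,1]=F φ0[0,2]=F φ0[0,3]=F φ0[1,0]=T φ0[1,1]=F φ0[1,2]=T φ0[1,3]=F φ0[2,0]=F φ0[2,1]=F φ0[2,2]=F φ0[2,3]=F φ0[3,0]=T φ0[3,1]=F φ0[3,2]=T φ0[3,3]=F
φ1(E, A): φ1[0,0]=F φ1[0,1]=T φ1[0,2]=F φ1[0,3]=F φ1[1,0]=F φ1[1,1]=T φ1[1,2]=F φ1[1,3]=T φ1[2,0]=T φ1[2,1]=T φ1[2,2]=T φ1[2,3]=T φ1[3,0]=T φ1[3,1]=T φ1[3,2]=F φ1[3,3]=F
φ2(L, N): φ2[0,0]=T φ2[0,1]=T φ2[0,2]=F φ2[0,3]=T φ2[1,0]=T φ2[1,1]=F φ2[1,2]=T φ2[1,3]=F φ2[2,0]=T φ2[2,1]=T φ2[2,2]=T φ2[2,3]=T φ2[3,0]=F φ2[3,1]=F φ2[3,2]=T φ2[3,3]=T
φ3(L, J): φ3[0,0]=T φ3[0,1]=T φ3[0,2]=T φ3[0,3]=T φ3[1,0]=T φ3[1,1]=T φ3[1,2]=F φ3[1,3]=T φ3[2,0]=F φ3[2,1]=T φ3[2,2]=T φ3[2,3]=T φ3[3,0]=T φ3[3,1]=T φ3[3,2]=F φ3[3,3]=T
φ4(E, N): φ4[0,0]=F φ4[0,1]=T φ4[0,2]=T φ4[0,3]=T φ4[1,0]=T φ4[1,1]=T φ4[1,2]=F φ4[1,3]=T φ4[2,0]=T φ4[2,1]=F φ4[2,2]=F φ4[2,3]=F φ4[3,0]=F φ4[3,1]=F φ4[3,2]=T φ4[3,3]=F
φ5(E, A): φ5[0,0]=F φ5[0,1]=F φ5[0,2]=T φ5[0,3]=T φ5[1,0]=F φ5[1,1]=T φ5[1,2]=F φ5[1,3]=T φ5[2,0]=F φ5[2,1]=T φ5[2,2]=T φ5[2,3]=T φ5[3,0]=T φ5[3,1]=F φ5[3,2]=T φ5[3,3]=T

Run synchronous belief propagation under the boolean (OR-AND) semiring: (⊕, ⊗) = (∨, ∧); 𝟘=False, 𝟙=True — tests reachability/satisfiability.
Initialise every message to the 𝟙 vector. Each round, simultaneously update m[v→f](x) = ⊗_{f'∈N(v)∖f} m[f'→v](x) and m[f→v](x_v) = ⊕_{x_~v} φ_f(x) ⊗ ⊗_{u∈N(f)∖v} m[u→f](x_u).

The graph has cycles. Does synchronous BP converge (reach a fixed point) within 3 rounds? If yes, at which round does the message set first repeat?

NOT CONVERGED within 3 rounds

init: all messages = 𝟙 over 4 values
r1 m[φ0→E] = [F, T, F, T]
r1 m[φ0→N] = [T, F, T, F]
r1 m[φ1→E] = [T, T, T, T]
r1 m[φ1→A] = [T, T, T, T]
r1 m[φ2→L] = [T, T, T, T]
r1 m[φ2→N] = [T, T, T, T]
r1 m[φ3→L] = [T, T, T, T]
r1 m[φ3→J] = [T, T, T, T]
r1 m[φ4→E] = [T, T, T, T]
r1 m[φ4→N] = [T, T, T, T]
r1 m[φ5→E] = [T, T, T, T]
r1 m[φ5→A] = [T, T, T, T]
r1 m[E→φ0] = [T, T, T, T]
r1 m[E→φ1] = [T, T, T, T]
r1 m[E→φ4] = [T, T, T, T]
r1 m[E→φ5] = [T, T, T, T]
r1 m[A→φ1] = [T, T, T, T]
r1 m[A→φ5] = [T, T, T, T]
r1 m[L→φ2] = [T, T, T, T]
r1 m[L→φ3] = [T, T, T, T]
r1 m[N→φ0] = [T, T, T, T]
r1 m[N→φ2] = [T, T, T, T]
r1 m[N→φ4] = [T, T, T, T]
r1 m[J→φ3] = [T, T, T, T]
r2 m[φ0→E] = [F, T, F, T]
r2 m[φ0→N] = [T, F, T, F]
r2 m[φ1→E] = [T, T, T, T]
r2 m[φ1→A] = [T, T, T, T]
r2 m[φ2→L] = [T, T, T, T]
r2 m[φ2→N] = [T, T, T, T]
r2 m[φ3→L] = [T, T, T, T]
r2 m[φ3→J] = [T, T, T, T]
r2 m[φ4→E] = [T, T, T, T]
r2 m[φ4→N] = [T, T, T, T]
r2 m[φ5→E] = [T, T, T, T]
r2 m[φ5→A] = [T, T, T, T]
r2 m[E→φ0] = [T, T, T, T]
r2 m[E→φ1] = [F, T, F, T]
r2 m[E→φ4] = [F, T, F, T]
r2 m[E→φ5] = [F, T, F, T]
r2 m[A→φ1] = [T, T, T, T]
r2 m[A→φ5] = [T, T, T, T]
r2 m[L→φ2] = [T, T, T, T]
r2 m[L→φ3] = [T, T, T, T]
r2 m[N→φ0] = [T, T, T, T]
r2 m[N→φ2] = [T, F, T, F]
r2 m[N→φ4] = [T, F, T, F]
r2 m[J→φ3] = [T, T, T, T]
r3 m[φ0→E] = [F, T, F, T]
r3 m[φ0→N] = [T, F, T, F]
r3 m[φ1→E] = [T, T, T, T]
r3 m[φ1→A] = [T, T, F, T]
r3 m[φ2→L] = [T, T, T, T]
r3 m[φ2→N] = [T, T, T, T]
r3 m[φ3→L] = [T, T, T, T]
r3 m[φ3→J] = [T, T, T, T]
r3 m[φ4→E] = [T, T, T, T]
r3 m[φ4→N] = [T, T, T, T]
r3 m[φ5→E] = [T, T, T, T]
r3 m[φ5→A] = [T, T, T, T]
r3 m[E→φ0] = [T, T, T, T]
r3 m[E→φ1] = [F, T, F, T]
r3 m[E→φ4] = [F, T, F, T]
r3 m[E→φ5] = [F, T, F, T]
r3 m[A→φ1] = [T, T, T, T]
r3 m[A→φ5] = [T, T, T, T]
r3 m[L→φ2] = [T, T, T, T]
r3 m[L→φ3] = [T, T, T, T]
r3 m[N→φ0] = [T, T, T, T]
r3 m[N→φ2] = [T, F, T, F]
r3 m[N→φ4] = [T, F, T, F]
r3 m[J→φ3] = [T, T, T, T]
no fixed point within 3 rounds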